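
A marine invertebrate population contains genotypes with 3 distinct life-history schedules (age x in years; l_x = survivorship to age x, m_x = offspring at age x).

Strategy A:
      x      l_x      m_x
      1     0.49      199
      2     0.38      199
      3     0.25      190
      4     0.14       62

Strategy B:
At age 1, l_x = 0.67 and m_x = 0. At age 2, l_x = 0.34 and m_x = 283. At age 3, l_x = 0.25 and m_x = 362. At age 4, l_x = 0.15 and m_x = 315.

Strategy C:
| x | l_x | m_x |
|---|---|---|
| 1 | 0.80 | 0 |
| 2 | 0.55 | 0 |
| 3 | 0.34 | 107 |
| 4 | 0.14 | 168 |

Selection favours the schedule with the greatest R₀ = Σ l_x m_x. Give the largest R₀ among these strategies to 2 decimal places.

Strategy A: R₀ = 0.49×199 + 0.38×199 + 0.25×190 + 0.14×62 = 229.3100
Strategy B: R₀ = 0.67×0 + 0.34×283 + 0.25×362 + 0.15×315 = 233.9700
Strategy C: R₀ = 0.80×0 + 0.55×0 + 0.34×107 + 0.14×168 = 59.9000
Highest R₀: strategy B with 233.9700.

233.97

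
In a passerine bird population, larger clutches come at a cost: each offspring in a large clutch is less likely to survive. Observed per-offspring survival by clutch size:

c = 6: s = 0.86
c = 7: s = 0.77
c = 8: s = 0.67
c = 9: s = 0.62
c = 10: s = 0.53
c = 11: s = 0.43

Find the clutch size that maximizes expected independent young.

Expected independent young = c × s(c):
  c=6: 6 × 0.86 = 5.160
  c=7: 7 × 0.77 = 5.390
  c=8: 8 × 0.67 = 5.360
  c=9: 9 × 0.62 = 5.580
  c=10: 10 × 0.53 = 5.300
  c=11: 11 × 0.43 = 4.730
Maximum at c = 9 (5.580 independent young).

9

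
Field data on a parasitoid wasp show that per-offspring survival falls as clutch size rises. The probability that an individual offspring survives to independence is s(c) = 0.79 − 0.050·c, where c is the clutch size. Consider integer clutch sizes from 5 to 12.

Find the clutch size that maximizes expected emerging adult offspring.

8

Expected emerging adult offspring = c × s(c):
  c=5: 5 × 0.540 = 2.700
  c=6: 6 × 0.490 = 2.940
  c=7: 7 × 0.440 = 3.080
  c=8: 8 × 0.390 = 3.120
  c=9: 9 × 0.340 = 3.060
  c=10: 10 × 0.290 = 2.900
  c=11: 11 × 0.240 = 2.640
  c=12: 12 × 0.190 = 2.280
Maximum at c = 8 (3.120 emerging adult offspring).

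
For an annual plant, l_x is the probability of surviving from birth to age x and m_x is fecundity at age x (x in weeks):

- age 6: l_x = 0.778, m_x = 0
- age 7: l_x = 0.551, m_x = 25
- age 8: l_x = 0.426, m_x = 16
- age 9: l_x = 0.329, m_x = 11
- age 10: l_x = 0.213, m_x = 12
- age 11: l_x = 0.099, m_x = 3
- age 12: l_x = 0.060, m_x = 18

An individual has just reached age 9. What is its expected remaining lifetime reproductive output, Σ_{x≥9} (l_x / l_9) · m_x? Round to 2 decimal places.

l_9 = 0.329. Conditional survival from age 9 to x is l_x / l_9.
  x=9: (0.329/0.329) × 11 = 11.0000
  x=10: (0.213/0.329) × 12 = 7.7690
  x=11: (0.099/0.329) × 3 = 0.9027
  x=12: (0.060/0.329) × 18 = 3.2827
Sum = 11.0000 + 7.7690 + 0.9027 + 3.2827 = 22.9544

22.95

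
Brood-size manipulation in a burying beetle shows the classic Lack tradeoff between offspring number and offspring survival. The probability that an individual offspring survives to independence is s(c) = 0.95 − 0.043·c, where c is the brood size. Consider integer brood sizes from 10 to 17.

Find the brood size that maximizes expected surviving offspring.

Expected surviving offspring = c × s(c):
  c=10: 10 × 0.520 = 5.200
  c=11: 11 × 0.477 = 5.247
  c=12: 12 × 0.434 = 5.208
  c=13: 13 × 0.391 = 5.083
  c=14: 14 × 0.348 = 4.872
  c=15: 15 × 0.305 = 4.575
  c=16: 16 × 0.262 = 4.192
  c=17: 17 × 0.219 = 3.723
Maximum at c = 11 (5.247 surviving offspring).

11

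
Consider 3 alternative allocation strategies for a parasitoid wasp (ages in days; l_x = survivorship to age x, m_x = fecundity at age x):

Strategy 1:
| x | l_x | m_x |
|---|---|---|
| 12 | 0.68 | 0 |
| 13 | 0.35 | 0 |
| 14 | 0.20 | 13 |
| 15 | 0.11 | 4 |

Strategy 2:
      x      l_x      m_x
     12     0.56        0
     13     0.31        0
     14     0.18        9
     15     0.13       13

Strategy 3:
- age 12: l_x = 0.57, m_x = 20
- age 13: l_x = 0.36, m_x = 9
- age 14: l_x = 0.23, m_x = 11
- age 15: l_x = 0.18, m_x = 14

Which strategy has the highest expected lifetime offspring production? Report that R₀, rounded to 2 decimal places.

19.69

Strategy 1: R₀ = 0.68×0 + 0.35×0 + 0.20×13 + 0.11×4 = 3.0400
Strategy 2: R₀ = 0.56×0 + 0.31×0 + 0.18×9 + 0.13×13 = 3.3100
Strategy 3: R₀ = 0.57×20 + 0.36×9 + 0.23×11 + 0.18×14 = 19.6900
Highest R₀: strategy 3 with 19.6900.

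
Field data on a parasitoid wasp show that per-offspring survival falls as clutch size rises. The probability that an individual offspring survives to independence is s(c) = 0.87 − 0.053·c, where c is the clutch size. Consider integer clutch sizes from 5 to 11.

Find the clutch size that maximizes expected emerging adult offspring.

8

Expected emerging adult offspring = c × s(c):
  c=5: 5 × 0.605 = 3.025
  c=6: 6 × 0.552 = 3.312
  c=7: 7 × 0.499 = 3.493
  c=8: 8 × 0.446 = 3.568
  c=9: 9 × 0.393 = 3.537
  c=10: 10 × 0.340 = 3.400
  c=11: 11 × 0.287 = 3.157
Maximum at c = 8 (3.568 emerging adult offspring).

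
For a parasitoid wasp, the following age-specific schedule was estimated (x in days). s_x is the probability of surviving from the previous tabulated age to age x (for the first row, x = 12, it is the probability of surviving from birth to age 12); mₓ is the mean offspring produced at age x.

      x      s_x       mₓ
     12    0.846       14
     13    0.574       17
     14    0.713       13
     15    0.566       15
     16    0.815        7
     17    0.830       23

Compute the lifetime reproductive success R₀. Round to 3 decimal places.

31.707

Survivorship from birth: l_x = s_12·s_13·…·s_x.
  l_12 = 0.84600
  l_13 = 0.48560
  l_14 = 0.34624
  l_15 = 0.19597
  l_16 = 0.15972
  l_17 = 0.13256
R₀ = Σ l_x mₓ:
  age 12: 0.84600 × 14 = 11.8440
  age 13: 0.48560 × 17 = 8.2552
  age 14: 0.34624 × 13 = 4.5011
  age 15: 0.19597 × 15 = 2.9396
  age 16: 0.15972 × 7 = 1.1180
  age 17: 0.13256 × 23 = 3.0489
R₀ = 11.8440 + 8.2552 + 4.5011 + 2.9396 + 1.1180 + 3.0489 = 31.7068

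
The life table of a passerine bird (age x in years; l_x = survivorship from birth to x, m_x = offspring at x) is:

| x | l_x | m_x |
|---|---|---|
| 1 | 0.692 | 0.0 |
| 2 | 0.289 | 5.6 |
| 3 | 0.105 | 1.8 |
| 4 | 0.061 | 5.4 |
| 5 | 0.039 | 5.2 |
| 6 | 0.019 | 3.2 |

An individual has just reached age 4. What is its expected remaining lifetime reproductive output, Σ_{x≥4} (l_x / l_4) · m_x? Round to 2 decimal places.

9.72

l_4 = 0.061. Conditional survival from age 4 to x is l_x / l_4.
  x=4: (0.061/0.061) × 5.4 = 5.4000
  x=5: (0.039/0.061) × 5.2 = 3.3246
  x=6: (0.019/0.061) × 3.2 = 0.9967
Sum = 5.4000 + 3.3246 + 0.9967 = 9.7213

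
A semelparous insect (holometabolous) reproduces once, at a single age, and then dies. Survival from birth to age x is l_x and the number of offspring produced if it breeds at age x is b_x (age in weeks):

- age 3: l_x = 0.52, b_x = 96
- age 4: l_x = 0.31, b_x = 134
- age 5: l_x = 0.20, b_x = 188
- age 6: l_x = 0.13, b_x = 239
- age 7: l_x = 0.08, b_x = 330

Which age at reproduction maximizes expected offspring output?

Expected offspring if breeding at age x = l_x × b_x:
  age 3: 0.52 × 96 = 49.920
  age 4: 0.31 × 134 = 41.540
  age 5: 0.20 × 188 = 37.600
  age 6: 0.13 × 239 = 31.070
  age 7: 0.08 × 330 = 26.400
Maximum at age 3 (49.920).

3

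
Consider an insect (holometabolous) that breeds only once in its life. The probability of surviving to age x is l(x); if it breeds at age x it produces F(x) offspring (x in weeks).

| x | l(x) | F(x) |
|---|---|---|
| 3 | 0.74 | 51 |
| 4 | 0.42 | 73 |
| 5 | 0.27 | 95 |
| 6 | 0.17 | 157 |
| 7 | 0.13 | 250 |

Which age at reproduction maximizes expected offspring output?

3

Expected offspring if breeding at age x = l(x) × F(x):
  age 3: 0.74 × 51 = 37.740
  age 4: 0.42 × 73 = 30.660
  age 5: 0.27 × 95 = 25.650
  age 6: 0.17 × 157 = 26.690
  age 7: 0.13 × 250 = 32.500
Maximum at age 3 (37.740).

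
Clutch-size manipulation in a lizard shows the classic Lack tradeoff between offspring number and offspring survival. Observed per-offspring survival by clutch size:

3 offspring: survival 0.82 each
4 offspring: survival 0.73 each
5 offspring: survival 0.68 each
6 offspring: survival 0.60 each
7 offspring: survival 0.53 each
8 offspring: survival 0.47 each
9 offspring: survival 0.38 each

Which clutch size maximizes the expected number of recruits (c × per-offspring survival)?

8

Expected recruits = c × s(c):
  c=3: 3 × 0.82 = 2.460
  c=4: 4 × 0.73 = 2.920
  c=5: 5 × 0.68 = 3.400
  c=6: 6 × 0.60 = 3.600
  c=7: 7 × 0.53 = 3.710
  c=8: 8 × 0.47 = 3.760
  c=9: 9 × 0.38 = 3.420
Maximum at c = 8 (3.760 recruits).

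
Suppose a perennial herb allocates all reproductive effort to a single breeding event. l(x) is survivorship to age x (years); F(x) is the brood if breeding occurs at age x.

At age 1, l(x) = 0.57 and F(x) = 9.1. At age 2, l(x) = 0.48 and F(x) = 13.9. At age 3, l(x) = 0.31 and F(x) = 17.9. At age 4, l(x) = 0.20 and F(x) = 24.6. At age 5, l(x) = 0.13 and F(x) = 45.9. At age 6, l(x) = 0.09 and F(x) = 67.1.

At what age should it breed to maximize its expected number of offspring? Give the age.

2

Expected offspring if breeding at age x = l(x) × F(x):
  age 1: 0.57 × 9.1 = 5.187
  age 2: 0.48 × 13.9 = 6.672
  age 3: 0.31 × 17.9 = 5.549
  age 4: 0.20 × 24.6 = 4.920
  age 5: 0.13 × 45.9 = 5.967
  age 6: 0.09 × 67.1 = 6.039
Maximum at age 2 (6.672).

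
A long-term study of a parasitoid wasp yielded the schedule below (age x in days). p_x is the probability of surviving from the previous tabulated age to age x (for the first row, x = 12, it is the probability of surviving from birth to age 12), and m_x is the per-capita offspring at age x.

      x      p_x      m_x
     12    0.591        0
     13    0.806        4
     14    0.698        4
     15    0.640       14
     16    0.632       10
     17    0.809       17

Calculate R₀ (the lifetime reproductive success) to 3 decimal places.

Survivorship from birth: l_x = p_12·p_13·…·p_x.
  l_12 = 0.59100
  l_13 = 0.47635
  l_14 = 0.33249
  l_15 = 0.21279
  l_16 = 0.13449
  l_17 = 0.10880
R₀ = Σ l_x m_x:
  age 12: 0.59100 × 0 = 0.0000
  age 13: 0.47635 × 4 = 1.9054
  age 14: 0.33249 × 4 = 1.3300
  age 15: 0.21279 × 14 = 2.9791
  age 16: 0.13449 × 10 = 1.3449
  age 17: 0.10880 × 17 = 1.8496
R₀ = 0.0000 + 1.9054 + 1.3300 + 2.9791 + 1.3449 + 1.8496 = 9.4089

9.409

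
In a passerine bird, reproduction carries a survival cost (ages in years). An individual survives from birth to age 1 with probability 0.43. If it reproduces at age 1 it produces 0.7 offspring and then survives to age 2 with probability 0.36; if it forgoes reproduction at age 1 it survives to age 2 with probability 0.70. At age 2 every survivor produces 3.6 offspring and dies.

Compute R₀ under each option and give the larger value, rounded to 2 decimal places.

1.08

breed at age 1: R₀ = 0.43 × (0.7 + 0.36 × 3.6) = 0.43 × 1.9960 = 0.8583
delay to age 2: R₀ = 0.43 × (0.70 × 3.6) = 0.43 × 2.5200 = 1.0836
Higher: delay to age 2 (1.0836).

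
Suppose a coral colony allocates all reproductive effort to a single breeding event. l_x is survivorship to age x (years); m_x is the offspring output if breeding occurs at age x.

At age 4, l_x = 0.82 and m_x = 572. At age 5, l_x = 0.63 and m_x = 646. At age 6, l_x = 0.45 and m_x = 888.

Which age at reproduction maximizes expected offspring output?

Expected offspring if breeding at age x = l_x × m_x:
  age 4: 0.82 × 572 = 469.040
  age 5: 0.63 × 646 = 406.980
  age 6: 0.45 × 888 = 399.600
Maximum at age 4 (469.040).

4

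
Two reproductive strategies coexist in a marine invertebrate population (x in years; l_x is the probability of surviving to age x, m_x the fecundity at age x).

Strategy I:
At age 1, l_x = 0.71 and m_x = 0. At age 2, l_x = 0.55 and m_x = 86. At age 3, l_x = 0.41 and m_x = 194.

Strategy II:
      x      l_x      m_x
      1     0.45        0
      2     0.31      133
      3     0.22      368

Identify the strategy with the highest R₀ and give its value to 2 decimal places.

126.84

Strategy I: R₀ = 0.71×0 + 0.55×86 + 0.41×194 = 126.8400
Strategy II: R₀ = 0.45×0 + 0.31×133 + 0.22×368 = 122.1900
Highest R₀: strategy I with 126.8400.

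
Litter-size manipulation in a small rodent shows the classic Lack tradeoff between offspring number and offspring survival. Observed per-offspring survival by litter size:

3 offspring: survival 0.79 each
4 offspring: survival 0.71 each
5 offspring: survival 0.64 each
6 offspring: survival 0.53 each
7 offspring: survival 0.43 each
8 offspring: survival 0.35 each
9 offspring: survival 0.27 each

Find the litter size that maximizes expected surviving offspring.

5

Expected surviving offspring = c × s(c):
  c=3: 3 × 0.79 = 2.370
  c=4: 4 × 0.71 = 2.840
  c=5: 5 × 0.64 = 3.200
  c=6: 6 × 0.53 = 3.180
  c=7: 7 × 0.43 = 3.010
  c=8: 8 × 0.35 = 2.800
  c=9: 9 × 0.27 = 2.430
Maximum at c = 5 (3.200 surviving offspring).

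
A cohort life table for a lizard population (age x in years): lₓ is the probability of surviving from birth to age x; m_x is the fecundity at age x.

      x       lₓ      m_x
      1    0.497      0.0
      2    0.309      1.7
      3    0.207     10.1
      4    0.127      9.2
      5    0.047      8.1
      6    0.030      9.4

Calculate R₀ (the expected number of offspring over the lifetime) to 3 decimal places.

R₀ = Σ lₓ m_x:
  age 1: 0.497 × 0.0 = 0.0000
  age 2: 0.309 × 1.7 = 0.5253
  age 3: 0.207 × 10.1 = 2.0907
  age 4: 0.127 × 9.2 = 1.1684
  age 5: 0.047 × 8.1 = 0.3807
  age 6: 0.030 × 9.4 = 0.2820
R₀ = 0.0000 + 0.5253 + 2.0907 + 1.1684 + 0.3807 + 0.2820 = 4.4471

4.447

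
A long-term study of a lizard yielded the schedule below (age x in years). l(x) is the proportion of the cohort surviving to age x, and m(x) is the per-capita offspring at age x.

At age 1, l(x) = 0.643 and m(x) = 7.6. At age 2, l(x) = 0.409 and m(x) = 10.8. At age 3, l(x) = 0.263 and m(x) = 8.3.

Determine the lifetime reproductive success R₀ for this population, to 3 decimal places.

R₀ = Σ l(x) m(x):
  age 1: 0.643 × 7.6 = 4.8868
  age 2: 0.409 × 10.8 = 4.4172
  age 3: 0.263 × 8.3 = 2.1829
R₀ = 4.8868 + 4.4172 + 2.1829 = 11.4869

11.487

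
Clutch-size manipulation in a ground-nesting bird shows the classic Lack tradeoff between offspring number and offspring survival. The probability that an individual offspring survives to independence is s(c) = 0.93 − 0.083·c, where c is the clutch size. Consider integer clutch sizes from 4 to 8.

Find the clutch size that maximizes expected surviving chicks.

Expected surviving chicks = c × s(c):
  c=4: 4 × 0.598 = 2.392
  c=5: 5 × 0.515 = 2.575
  c=6: 6 × 0.432 = 2.592
  c=7: 7 × 0.349 = 2.443
  c=8: 8 × 0.266 = 2.128
Maximum at c = 6 (2.592 surviving chicks).

6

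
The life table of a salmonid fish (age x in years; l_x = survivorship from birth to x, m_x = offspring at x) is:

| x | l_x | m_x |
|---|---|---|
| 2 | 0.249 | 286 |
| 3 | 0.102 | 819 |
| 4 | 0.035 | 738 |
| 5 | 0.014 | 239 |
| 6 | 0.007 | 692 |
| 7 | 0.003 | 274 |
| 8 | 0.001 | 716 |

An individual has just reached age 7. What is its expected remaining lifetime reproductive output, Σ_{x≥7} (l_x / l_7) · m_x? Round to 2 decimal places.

l_7 = 0.003. Conditional survival from age 7 to x is l_x / l_7.
  x=7: (0.003/0.003) × 274 = 274.0000
  x=8: (0.001/0.003) × 716 = 238.6667
Sum = 274.0000 + 238.6667 = 512.6667

512.67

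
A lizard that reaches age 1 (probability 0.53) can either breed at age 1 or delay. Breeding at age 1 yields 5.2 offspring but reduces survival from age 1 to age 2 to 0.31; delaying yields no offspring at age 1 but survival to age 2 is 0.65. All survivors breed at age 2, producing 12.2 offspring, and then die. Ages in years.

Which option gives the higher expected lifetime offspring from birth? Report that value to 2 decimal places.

4.76

breed at age 1: R₀ = 0.53 × (5.2 + 0.31 × 12.2) = 0.53 × 8.9820 = 4.7605
delay to age 2: R₀ = 0.53 × (0.65 × 12.2) = 0.53 × 7.9300 = 4.2029
Higher: breed at age 1 (4.7605).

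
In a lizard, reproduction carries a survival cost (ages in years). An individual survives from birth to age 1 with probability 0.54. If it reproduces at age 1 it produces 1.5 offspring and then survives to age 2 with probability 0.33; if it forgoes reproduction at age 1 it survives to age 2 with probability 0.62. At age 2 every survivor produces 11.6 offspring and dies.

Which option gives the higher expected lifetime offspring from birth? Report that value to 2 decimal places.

breed at age 1: R₀ = 0.54 × (1.5 + 0.33 × 11.6) = 0.54 × 5.3280 = 2.8771
delay to age 2: R₀ = 0.54 × (0.62 × 11.6) = 0.54 × 7.1920 = 3.8837
Higher: delay to age 2 (3.8837).

3.88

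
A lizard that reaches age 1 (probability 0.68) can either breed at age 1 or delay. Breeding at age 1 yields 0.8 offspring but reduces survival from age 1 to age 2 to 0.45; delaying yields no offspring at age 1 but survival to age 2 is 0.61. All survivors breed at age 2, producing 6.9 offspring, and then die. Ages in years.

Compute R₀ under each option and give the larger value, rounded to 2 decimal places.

breed at age 1: R₀ = 0.68 × (0.8 + 0.45 × 6.9) = 0.68 × 3.9050 = 2.6554
delay to age 2: R₀ = 0.68 × (0.61 × 6.9) = 0.68 × 4.2090 = 2.8621
Higher: delay to age 2 (2.8621).

2.86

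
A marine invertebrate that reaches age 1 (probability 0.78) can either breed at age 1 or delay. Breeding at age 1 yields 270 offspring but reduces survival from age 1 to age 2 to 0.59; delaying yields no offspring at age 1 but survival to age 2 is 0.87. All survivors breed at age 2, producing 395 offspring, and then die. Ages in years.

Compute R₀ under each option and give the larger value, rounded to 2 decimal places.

breed at age 1: R₀ = 0.78 × (270 + 0.59 × 395) = 0.78 × 503.0500 = 392.3790
delay to age 2: R₀ = 0.78 × (0.87 × 395) = 0.78 × 343.6500 = 268.0470
Higher: breed at age 1 (392.3790).

392.38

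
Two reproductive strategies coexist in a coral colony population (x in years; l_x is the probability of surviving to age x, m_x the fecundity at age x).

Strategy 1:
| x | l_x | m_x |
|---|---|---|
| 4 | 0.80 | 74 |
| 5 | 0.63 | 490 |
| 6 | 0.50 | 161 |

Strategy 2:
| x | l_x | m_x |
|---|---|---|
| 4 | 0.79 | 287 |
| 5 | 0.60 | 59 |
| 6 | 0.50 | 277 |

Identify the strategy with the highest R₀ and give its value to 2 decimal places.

Strategy 1: R₀ = 0.80×74 + 0.63×490 + 0.50×161 = 448.4000
Strategy 2: R₀ = 0.79×287 + 0.60×59 + 0.50×277 = 400.6300
Highest R₀: strategy 1 with 448.4000.

448.40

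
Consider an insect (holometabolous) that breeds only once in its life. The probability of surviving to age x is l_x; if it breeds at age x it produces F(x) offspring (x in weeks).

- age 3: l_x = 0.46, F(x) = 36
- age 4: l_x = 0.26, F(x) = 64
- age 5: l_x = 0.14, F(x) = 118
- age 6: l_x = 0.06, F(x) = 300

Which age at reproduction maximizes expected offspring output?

6

Expected offspring if breeding at age x = l_x × F(x):
  age 3: 0.46 × 36 = 16.560
  age 4: 0.26 × 64 = 16.640
  age 5: 0.14 × 118 = 16.520
  age 6: 0.06 × 300 = 18.000
Maximum at age 6 (18.000).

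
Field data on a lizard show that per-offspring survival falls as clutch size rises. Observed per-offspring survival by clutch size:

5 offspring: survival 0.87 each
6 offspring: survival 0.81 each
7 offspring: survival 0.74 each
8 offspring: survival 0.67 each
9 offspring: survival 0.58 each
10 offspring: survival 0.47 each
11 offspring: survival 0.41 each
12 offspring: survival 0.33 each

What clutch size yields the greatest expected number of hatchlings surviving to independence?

8

Expected hatchlings surviving to independence = c × s(c):
  c=5: 5 × 0.87 = 4.350
  c=6: 6 × 0.81 = 4.860
  c=7: 7 × 0.74 = 5.180
  c=8: 8 × 0.67 = 5.360
  c=9: 9 × 0.58 = 5.220
  c=10: 10 × 0.47 = 4.700
  c=11: 11 × 0.41 = 4.510
  c=12: 12 × 0.33 = 3.960
Maximum at c = 8 (5.360 hatchlings surviving to independence).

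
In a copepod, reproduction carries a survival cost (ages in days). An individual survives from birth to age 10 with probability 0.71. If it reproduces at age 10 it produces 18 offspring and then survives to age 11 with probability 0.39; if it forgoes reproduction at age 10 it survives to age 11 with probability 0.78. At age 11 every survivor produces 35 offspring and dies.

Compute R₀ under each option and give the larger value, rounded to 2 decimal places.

breed at age 10: R₀ = 0.71 × (18 + 0.39 × 35) = 0.71 × 31.6500 = 22.4715
delay to age 11: R₀ = 0.71 × (0.78 × 35) = 0.71 × 27.3000 = 19.3830
Higher: breed at age 10 (22.4715).

22.47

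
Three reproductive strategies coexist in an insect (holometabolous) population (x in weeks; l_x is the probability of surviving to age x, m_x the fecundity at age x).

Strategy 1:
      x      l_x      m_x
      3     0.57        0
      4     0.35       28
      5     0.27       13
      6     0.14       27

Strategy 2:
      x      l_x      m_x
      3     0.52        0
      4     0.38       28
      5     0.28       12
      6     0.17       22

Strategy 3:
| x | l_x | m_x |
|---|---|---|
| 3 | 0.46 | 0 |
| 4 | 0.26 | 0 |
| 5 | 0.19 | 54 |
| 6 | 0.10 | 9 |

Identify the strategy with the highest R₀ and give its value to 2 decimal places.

17.74

Strategy 1: R₀ = 0.57×0 + 0.35×28 + 0.27×13 + 0.14×27 = 17.0900
Strategy 2: R₀ = 0.52×0 + 0.38×28 + 0.28×12 + 0.17×22 = 17.7400
Strategy 3: R₀ = 0.46×0 + 0.26×0 + 0.19×54 + 0.10×9 = 11.1600
Highest R₀: strategy 2 with 17.7400.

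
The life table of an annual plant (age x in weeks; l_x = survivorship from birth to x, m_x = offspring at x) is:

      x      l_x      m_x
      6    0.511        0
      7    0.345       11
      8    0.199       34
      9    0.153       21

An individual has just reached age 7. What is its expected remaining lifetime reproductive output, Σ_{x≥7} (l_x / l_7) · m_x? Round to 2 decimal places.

39.92

l_7 = 0.345. Conditional survival from age 7 to x is l_x / l_7.
  x=7: (0.345/0.345) × 11 = 11.0000
  x=8: (0.199/0.345) × 34 = 19.6116
  x=9: (0.153/0.345) × 21 = 9.3130
Sum = 11.0000 + 19.6116 + 9.3130 = 39.9246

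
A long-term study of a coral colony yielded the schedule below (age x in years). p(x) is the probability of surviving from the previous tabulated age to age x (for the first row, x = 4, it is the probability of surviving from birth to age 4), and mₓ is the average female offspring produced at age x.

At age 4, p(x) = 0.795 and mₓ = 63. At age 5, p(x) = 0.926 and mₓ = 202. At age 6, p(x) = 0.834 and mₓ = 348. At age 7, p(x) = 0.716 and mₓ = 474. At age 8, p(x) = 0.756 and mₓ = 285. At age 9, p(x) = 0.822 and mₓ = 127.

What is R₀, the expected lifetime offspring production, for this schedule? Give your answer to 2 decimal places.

750.23

Survivorship from birth: l_x = p_4·p_5·…·p_x.
  l_4 = 0.79500
  l_5 = 0.73617
  l_6 = 0.61397
  l_7 = 0.43960
  l_8 = 0.33234
  l_9 = 0.27318
R₀ = Σ l_x mₓ:
  age 4: 0.79500 × 63 = 50.0850
  age 5: 0.73617 × 202 = 148.7063
  age 6: 0.61397 × 348 = 213.6616
  age 7: 0.43960 × 474 = 208.3704
  age 8: 0.33234 × 285 = 94.7169
  age 9: 0.27318 × 127 = 34.6939
R₀ = 50.0850 + 148.7063 + 213.6616 + 208.3704 + 94.7169 + 34.6939 = 750.2341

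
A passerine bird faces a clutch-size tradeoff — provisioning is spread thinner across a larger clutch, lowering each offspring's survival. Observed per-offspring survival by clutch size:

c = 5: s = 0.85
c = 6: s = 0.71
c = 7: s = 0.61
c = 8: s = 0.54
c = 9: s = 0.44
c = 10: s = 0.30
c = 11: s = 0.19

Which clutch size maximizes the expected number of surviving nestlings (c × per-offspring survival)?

Expected surviving nestlings = c × s(c):
  c=5: 5 × 0.85 = 4.250
  c=6: 6 × 0.71 = 4.260
  c=7: 7 × 0.61 = 4.270
  c=8: 8 × 0.54 = 4.320
  c=9: 9 × 0.44 = 3.960
  c=10: 10 × 0.30 = 3.000
  c=11: 11 × 0.19 = 2.090
Maximum at c = 8 (4.320 surviving nestlings).

8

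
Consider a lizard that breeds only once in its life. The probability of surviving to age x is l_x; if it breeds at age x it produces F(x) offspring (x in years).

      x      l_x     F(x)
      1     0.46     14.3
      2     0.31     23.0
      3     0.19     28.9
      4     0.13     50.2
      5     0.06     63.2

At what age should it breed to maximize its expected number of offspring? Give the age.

Expected offspring if breeding at age x = l_x × F(x):
  age 1: 0.46 × 14.3 = 6.578
  age 2: 0.31 × 23.0 = 7.130
  age 3: 0.19 × 28.9 = 5.491
  age 4: 0.13 × 50.2 = 6.526
  age 5: 0.06 × 63.2 = 3.792
Maximum at age 2 (7.130).

2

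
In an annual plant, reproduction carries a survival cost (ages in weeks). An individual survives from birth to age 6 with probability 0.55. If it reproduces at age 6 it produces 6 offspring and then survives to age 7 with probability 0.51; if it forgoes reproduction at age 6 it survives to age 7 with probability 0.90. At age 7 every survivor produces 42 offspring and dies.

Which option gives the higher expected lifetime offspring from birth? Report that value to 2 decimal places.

20.79

breed at age 6: R₀ = 0.55 × (6 + 0.51 × 42) = 0.55 × 27.4200 = 15.0810
delay to age 7: R₀ = 0.55 × (0.90 × 42) = 0.55 × 37.8000 = 20.7900
Higher: delay to age 7 (20.7900).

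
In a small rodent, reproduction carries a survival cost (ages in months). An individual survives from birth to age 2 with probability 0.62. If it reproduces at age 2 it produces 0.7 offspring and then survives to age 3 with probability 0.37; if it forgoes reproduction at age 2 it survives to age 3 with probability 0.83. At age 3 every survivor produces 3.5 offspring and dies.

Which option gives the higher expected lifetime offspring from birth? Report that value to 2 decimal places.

1.80

breed at age 2: R₀ = 0.62 × (0.7 + 0.37 × 3.5) = 0.62 × 1.9950 = 1.2369
delay to age 3: R₀ = 0.62 × (0.83 × 3.5) = 0.62 × 2.9050 = 1.8011
Higher: delay to age 3 (1.8011).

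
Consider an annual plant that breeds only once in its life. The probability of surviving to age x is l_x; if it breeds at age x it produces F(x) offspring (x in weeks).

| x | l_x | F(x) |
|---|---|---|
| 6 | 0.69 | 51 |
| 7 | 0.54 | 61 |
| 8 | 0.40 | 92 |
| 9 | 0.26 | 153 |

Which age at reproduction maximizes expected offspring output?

9

Expected offspring if breeding at age x = l_x × F(x):
  age 6: 0.69 × 51 = 35.190
  age 7: 0.54 × 61 = 32.940
  age 8: 0.40 × 92 = 36.800
  age 9: 0.26 × 153 = 39.780
Maximum at age 9 (39.780).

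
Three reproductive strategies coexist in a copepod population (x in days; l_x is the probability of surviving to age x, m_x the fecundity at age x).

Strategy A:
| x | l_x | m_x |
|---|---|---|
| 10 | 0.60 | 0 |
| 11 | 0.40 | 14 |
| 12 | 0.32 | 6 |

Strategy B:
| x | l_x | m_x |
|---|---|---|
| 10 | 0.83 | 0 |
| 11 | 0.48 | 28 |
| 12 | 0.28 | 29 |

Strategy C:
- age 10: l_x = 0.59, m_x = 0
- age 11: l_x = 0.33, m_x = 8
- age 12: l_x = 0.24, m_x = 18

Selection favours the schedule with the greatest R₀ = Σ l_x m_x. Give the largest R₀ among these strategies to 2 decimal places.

21.56

Strategy A: R₀ = 0.60×0 + 0.40×14 + 0.32×6 = 7.5200
Strategy B: R₀ = 0.83×0 + 0.48×28 + 0.28×29 = 21.5600
Strategy C: R₀ = 0.59×0 + 0.33×8 + 0.24×18 = 6.9600
Highest R₀: strategy B with 21.5600.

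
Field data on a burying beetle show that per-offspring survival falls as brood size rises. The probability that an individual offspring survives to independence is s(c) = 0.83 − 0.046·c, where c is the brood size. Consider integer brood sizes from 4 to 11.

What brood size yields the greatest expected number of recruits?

9

Expected recruits = c × s(c):
  c=4: 4 × 0.646 = 2.584
  c=5: 5 × 0.600 = 3.000
  c=6: 6 × 0.554 = 3.324
  c=7: 7 × 0.508 = 3.556
  c=8: 8 × 0.462 = 3.696
  c=9: 9 × 0.416 = 3.744
  c=10: 10 × 0.370 = 3.700
  c=11: 11 × 0.324 = 3.564
Maximum at c = 9 (3.744 recruits).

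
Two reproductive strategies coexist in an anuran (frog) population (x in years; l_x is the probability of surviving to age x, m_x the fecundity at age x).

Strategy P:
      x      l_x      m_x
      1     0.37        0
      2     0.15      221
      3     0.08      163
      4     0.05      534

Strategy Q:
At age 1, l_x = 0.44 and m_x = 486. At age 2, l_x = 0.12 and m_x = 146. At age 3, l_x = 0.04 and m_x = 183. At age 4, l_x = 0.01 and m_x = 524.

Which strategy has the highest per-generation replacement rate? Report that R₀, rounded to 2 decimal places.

Strategy P: R₀ = 0.37×0 + 0.15×221 + 0.08×163 + 0.05×534 = 72.8900
Strategy Q: R₀ = 0.44×486 + 0.12×146 + 0.04×183 + 0.01×524 = 243.9200
Highest R₀: strategy Q with 243.9200.

243.92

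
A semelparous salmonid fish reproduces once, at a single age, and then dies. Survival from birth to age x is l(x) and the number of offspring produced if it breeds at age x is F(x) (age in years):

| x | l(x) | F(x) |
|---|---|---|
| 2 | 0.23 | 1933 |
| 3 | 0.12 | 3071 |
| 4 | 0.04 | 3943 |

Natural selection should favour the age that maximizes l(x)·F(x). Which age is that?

Expected offspring if breeding at age x = l(x) × F(x):
  age 2: 0.23 × 1933 = 444.590
  age 3: 0.12 × 3071 = 368.520
  age 4: 0.04 × 3943 = 157.720
Maximum at age 2 (444.590).

2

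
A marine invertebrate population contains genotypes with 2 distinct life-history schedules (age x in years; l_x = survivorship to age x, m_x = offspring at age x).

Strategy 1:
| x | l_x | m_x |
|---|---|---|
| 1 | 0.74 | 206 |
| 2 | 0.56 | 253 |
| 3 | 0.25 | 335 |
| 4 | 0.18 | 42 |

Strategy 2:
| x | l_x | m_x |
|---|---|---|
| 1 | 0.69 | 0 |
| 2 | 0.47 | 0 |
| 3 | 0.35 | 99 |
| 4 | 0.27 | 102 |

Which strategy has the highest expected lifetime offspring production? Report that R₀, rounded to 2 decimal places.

385.43

Strategy 1: R₀ = 0.74×206 + 0.56×253 + 0.25×335 + 0.18×42 = 385.4300
Strategy 2: R₀ = 0.69×0 + 0.47×0 + 0.35×99 + 0.27×102 = 62.1900
Highest R₀: strategy 1 with 385.4300.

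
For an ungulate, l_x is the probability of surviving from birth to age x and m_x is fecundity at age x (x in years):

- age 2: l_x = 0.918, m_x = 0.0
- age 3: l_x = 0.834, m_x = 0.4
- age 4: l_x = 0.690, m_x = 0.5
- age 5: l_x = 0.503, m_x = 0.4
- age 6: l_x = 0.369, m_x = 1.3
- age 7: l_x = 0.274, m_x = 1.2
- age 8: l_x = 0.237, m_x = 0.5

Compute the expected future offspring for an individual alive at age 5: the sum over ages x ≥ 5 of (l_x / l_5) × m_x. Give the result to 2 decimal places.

2.24

l_5 = 0.503. Conditional survival from age 5 to x is l_x / l_5.
  x=5: (0.503/0.503) × 0.4 = 0.4000
  x=6: (0.369/0.503) × 1.3 = 0.9537
  x=7: (0.274/0.503) × 1.2 = 0.6537
  x=8: (0.237/0.503) × 0.5 = 0.2356
Sum = 0.4000 + 0.9537 + 0.6537 + 0.2356 = 2.2429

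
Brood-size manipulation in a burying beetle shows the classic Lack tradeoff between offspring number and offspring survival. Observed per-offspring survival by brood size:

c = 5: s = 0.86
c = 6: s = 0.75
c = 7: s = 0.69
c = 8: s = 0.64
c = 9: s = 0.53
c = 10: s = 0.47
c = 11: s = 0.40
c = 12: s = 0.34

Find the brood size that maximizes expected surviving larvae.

8

Expected surviving larvae = c × s(c):
  c=5: 5 × 0.86 = 4.300
  c=6: 6 × 0.75 = 4.500
  c=7: 7 × 0.69 = 4.830
  c=8: 8 × 0.64 = 5.120
  c=9: 9 × 0.53 = 4.770
  c=10: 10 × 0.47 = 4.700
  c=11: 11 × 0.40 = 4.400
  c=12: 12 × 0.34 = 4.080
Maximum at c = 8 (5.120 surviving larvae).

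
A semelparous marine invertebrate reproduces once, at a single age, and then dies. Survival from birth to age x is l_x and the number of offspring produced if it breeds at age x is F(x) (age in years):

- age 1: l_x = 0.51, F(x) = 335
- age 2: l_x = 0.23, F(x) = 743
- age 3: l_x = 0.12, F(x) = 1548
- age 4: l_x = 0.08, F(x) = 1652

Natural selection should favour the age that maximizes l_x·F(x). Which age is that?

Expected offspring if breeding at age x = l_x × F(x):
  age 1: 0.51 × 335 = 170.850
  age 2: 0.23 × 743 = 170.890
  age 3: 0.12 × 1548 = 185.760
  age 4: 0.08 × 1652 = 132.160
Maximum at age 3 (185.760).

3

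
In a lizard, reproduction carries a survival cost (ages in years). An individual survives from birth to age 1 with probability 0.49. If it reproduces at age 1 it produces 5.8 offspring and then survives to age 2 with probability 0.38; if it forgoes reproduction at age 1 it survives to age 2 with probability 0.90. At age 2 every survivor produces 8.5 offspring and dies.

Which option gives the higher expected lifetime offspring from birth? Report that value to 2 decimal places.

4.42

breed at age 1: R₀ = 0.49 × (5.8 + 0.38 × 8.5) = 0.49 × 9.0300 = 4.4247
delay to age 2: R₀ = 0.49 × (0.90 × 8.5) = 0.49 × 7.6500 = 3.7485
Higher: breed at age 1 (4.4247).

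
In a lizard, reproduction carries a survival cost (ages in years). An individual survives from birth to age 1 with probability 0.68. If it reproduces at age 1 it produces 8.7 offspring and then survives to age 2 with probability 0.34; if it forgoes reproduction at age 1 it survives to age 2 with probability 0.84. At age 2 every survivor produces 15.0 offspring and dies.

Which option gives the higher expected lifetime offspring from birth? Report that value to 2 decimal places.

breed at age 1: R₀ = 0.68 × (8.7 + 0.34 × 15.0) = 0.68 × 13.8000 = 9.3840
delay to age 2: R₀ = 0.68 × (0.84 × 15.0) = 0.68 × 12.6000 = 8.5680
Higher: breed at age 1 (9.3840).

9.38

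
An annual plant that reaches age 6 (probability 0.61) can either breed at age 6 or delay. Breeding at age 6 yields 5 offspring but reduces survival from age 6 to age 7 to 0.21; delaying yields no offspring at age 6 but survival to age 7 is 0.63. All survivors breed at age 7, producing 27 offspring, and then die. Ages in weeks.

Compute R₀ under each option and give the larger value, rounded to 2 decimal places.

breed at age 6: R₀ = 0.61 × (5 + 0.21 × 27) = 0.61 × 10.6700 = 6.5087
delay to age 7: R₀ = 0.61 × (0.63 × 27) = 0.61 × 17.0100 = 10.3761
Higher: delay to age 7 (10.3761).

10.38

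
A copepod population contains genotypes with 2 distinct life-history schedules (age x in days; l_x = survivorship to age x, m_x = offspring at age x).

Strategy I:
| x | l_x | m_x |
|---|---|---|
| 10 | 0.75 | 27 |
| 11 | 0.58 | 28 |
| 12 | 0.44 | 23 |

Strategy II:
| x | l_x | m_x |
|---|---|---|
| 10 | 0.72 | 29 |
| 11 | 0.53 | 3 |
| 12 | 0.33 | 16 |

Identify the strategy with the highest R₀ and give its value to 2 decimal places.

Strategy I: R₀ = 0.75×27 + 0.58×28 + 0.44×23 = 46.6100
Strategy II: R₀ = 0.72×29 + 0.53×3 + 0.33×16 = 27.7500
Highest R₀: strategy I with 46.6100.

46.61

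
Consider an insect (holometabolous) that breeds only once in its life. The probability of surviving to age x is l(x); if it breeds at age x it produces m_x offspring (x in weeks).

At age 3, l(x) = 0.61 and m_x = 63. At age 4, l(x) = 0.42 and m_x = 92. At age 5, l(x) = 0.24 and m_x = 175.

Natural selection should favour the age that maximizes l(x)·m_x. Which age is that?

5

Expected offspring if breeding at age x = l(x) × m_x:
  age 3: 0.61 × 63 = 38.430
  age 4: 0.42 × 92 = 38.640
  age 5: 0.24 × 175 = 42.000
Maximum at age 5 (42.000).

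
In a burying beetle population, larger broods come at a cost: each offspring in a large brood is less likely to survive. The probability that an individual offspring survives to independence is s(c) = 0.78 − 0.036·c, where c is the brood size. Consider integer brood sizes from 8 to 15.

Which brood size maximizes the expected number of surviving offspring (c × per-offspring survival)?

11

Expected surviving offspring = c × s(c):
  c=8: 8 × 0.492 = 3.936
  c=9: 9 × 0.456 = 4.104
  c=10: 10 × 0.420 = 4.200
  c=11: 11 × 0.384 = 4.224
  c=12: 12 × 0.348 = 4.176
  c=13: 13 × 0.312 = 4.056
  c=14: 14 × 0.276 = 3.864
  c=15: 15 × 0.240 = 3.600
Maximum at c = 11 (4.224 surviving offspring).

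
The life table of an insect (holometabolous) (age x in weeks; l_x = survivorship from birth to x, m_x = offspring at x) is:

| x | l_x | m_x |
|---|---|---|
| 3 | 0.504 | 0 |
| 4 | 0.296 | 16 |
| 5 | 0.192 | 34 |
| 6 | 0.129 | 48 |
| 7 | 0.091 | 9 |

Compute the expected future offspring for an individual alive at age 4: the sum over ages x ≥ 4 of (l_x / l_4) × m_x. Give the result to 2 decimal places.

61.74

l_4 = 0.296. Conditional survival from age 4 to x is l_x / l_4.
  x=4: (0.296/0.296) × 16 = 16.0000
  x=5: (0.192/0.296) × 34 = 22.0541
  x=6: (0.129/0.296) × 48 = 20.9189
  x=7: (0.091/0.296) × 9 = 2.7669
Sum = 16.0000 + 22.0541 + 20.9189 + 2.7669 = 61.7399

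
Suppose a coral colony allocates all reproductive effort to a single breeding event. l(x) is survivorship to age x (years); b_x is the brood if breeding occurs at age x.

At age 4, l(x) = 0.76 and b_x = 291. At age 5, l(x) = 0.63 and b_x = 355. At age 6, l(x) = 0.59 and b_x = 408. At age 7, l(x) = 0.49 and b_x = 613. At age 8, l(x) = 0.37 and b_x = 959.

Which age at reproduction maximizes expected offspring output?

8

Expected offspring if breeding at age x = l(x) × b_x:
  age 4: 0.76 × 291 = 221.160
  age 5: 0.63 × 355 = 223.650
  age 6: 0.59 × 408 = 240.720
  age 7: 0.49 × 613 = 300.370
  age 8: 0.37 × 959 = 354.830
Maximum at age 8 (354.830).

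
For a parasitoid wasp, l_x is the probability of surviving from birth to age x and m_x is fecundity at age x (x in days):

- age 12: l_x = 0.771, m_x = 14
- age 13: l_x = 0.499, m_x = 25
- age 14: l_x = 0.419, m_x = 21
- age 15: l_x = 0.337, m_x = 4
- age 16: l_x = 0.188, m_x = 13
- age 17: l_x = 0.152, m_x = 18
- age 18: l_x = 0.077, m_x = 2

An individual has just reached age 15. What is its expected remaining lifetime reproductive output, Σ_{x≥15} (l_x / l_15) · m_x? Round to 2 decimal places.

19.83

l_15 = 0.337. Conditional survival from age 15 to x is l_x / l_15.
  x=15: (0.337/0.337) × 4 = 4.0000
  x=16: (0.188/0.337) × 13 = 7.2522
  x=17: (0.152/0.337) × 18 = 8.1187
  x=18: (0.077/0.337) × 2 = 0.4570
Sum = 4.0000 + 7.2522 + 8.1187 + 0.4570 = 19.8279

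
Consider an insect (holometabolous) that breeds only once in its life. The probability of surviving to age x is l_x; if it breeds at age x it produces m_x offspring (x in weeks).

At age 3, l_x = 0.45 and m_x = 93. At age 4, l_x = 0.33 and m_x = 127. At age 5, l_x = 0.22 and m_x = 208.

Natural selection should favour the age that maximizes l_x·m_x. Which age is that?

5

Expected offspring if breeding at age x = l_x × m_x:
  age 3: 0.45 × 93 = 41.850
  age 4: 0.33 × 127 = 41.910
  age 5: 0.22 × 208 = 45.760
Maximum at age 5 (45.760).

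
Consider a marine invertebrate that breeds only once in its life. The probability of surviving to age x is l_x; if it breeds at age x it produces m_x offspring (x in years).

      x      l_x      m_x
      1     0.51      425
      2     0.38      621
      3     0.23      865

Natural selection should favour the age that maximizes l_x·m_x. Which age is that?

2

Expected offspring if breeding at age x = l_x × m_x:
  age 1: 0.51 × 425 = 216.750
  age 2: 0.38 × 621 = 235.980
  age 3: 0.23 × 865 = 198.950
Maximum at age 2 (235.980).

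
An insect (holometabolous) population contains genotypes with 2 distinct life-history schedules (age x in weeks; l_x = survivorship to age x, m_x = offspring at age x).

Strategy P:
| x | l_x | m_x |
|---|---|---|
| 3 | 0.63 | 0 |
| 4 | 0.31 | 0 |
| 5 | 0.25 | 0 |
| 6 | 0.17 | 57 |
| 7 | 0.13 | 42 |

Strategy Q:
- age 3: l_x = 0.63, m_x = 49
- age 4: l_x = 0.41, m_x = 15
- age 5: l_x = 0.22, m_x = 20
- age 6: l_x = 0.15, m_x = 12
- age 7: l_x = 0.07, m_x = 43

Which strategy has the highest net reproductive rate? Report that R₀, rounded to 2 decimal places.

Strategy P: R₀ = 0.63×0 + 0.31×0 + 0.25×0 + 0.17×57 + 0.13×42 = 15.1500
Strategy Q: R₀ = 0.63×49 + 0.41×15 + 0.22×20 + 0.15×12 + 0.07×43 = 46.2300
Highest R₀: strategy Q with 46.2300.

46.23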